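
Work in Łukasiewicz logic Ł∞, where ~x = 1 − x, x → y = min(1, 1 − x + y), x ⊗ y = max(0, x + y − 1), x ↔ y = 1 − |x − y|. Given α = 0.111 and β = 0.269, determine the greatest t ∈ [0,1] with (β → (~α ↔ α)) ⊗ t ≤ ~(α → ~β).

~α = 1 − 0.111 = 0.889
~α ↔ α = 1 − |0.889 − 0.111| = 1 − 0.778 = 0.222
β → (~α ↔ α) = min(1, 1 − 0.269 + 0.222) = min(1, 0.953) = 0.953
So the left factor is β → (~α ↔ α) = 0.953.
~β = 1 − 0.269 = 0.731
α → ~β = min(1, 1 − 0.111 + 0.731) = min(1, 1.620) = 1.000
~(α → ~β) = 1 − 1.000 = 0.000
So the right-hand bound is ~(α → ~β) = 0.000.
The residuum of the Łukasiewicz t-norm gives the supremum: min(1, 1 − 0.953 + 0.000).
1 − 0.953 + 0.000 = 0.047, so t = min(1, 0.047) = 0.047.
Check: 0.953 ⊗ 0.047 = max(0, 0.000) = 0.000 ≤ 0.000.

0.047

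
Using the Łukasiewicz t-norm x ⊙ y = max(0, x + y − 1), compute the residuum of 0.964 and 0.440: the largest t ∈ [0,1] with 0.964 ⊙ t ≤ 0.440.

0.476

The residuum of the Łukasiewicz t-norm gives the supremum: min(1, 1 − 0.964 + 0.440).
1 − 0.964 + 0.440 = 0.476, so t = min(1, 0.476) = 0.476.
Check: 0.964 ⊙ 0.476 = max(0, 0.440) = 0.440 ≤ 0.440.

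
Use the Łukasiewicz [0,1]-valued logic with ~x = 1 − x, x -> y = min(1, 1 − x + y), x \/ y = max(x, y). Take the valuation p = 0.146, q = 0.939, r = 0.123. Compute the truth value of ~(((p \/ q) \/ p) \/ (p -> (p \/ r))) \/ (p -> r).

p \/ q = max(0.146, 0.939) = 0.939
(p \/ q) \/ p = max(0.939, 0.146) = 0.939
p \/ r = max(0.146, 0.123) = 0.146
p -> (p \/ r) = min(1, 1 − 0.146 + 0.146) = min(1, 1.000) = 1.000
((p \/ q) \/ p) \/ (p -> (p \/ r)) = max(0.939, 1.000) = 1.000
~(((p \/ q) \/ p) \/ (p -> (p \/ r))) = 1 − 1.000 = 0.000
p -> r = min(1, 1 − 0.146 + 0.123) = min(1, 0.977) = 0.977
~(((p \/ q) \/ p) \/ (p -> (p \/ r))) \/ (p -> r) = max(0.000, 0.977) = 0.977

0.977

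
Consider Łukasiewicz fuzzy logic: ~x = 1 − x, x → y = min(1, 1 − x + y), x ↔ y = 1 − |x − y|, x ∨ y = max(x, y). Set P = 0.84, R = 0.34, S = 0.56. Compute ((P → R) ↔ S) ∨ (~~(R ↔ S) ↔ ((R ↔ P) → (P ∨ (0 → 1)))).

P → R = min(1, 1 − 0.84 + 0.34) = min(1, 0.50) = 0.50
(P → R) ↔ S = 1 − |0.50 − 0.56| = 1 − 0.06 = 0.94
R ↔ S = 1 − |0.34 − 0.56| = 1 − 0.22 = 0.78
~(R ↔ S) = 1 − 0.78 = 0.22
~~(R ↔ S) = 1 − 0.22 = 0.78
R ↔ P = 1 − |0.34 − 0.84| = 1 − 0.50 = 0.50
0 → 1 = min(1, 1 − 0.00 + 1.00) = min(1, 2.00) = 1.00
P ∨ (0 → 1) = max(0.84, 1.00) = 1.00
(R ↔ P) → (P ∨ (0 → 1)) = min(1, 1 − 0.50 + 1.00) = min(1, 1.50) = 1.00
~~(R ↔ S) ↔ ((R ↔ P) → (P ∨ (0 → 1))) = 1 − |0.78 − 1.00| = 1 − 0.22 = 0.78
((P → R) ↔ S) ∨ (~~(R ↔ S) ↔ ((R ↔ P) → (P ∨ (0 → 1)))) = max(0.94, 0.78) = 0.94

0.94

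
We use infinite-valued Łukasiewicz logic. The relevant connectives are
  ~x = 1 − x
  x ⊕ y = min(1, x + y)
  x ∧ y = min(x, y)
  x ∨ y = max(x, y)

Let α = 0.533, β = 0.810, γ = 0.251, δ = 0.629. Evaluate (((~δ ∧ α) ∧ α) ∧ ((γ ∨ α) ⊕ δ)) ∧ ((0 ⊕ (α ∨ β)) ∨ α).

~δ = 1 − 0.629 = 0.371
~δ ∧ α = min(0.371, 0.533) = 0.371
(~δ ∧ α) ∧ α = min(0.371, 0.533) = 0.371
γ ∨ α = max(0.251, 0.533) = 0.533
(γ ∨ α) ⊕ δ = min(1, 0.533 + 0.629) = min(1, 1.162) = 1.000
((~δ ∧ α) ∧ α) ∧ ((γ ∨ α) ⊕ δ) = min(0.371, 1.000) = 0.371
α ∨ β = max(0.533, 0.810) = 0.810
0 ⊕ (α ∨ β) = min(1, 0.000 + 0.810) = min(1, 0.810) = 0.810
(0 ⊕ (α ∨ β)) ∨ α = max(0.810, 0.533) = 0.810
(((~δ ∧ α) ∧ α) ∧ ((γ ∨ α) ⊕ δ)) ∧ ((0 ⊕ (α ∨ β)) ∨ α) = min(0.371, 0.810) = 0.371

0.371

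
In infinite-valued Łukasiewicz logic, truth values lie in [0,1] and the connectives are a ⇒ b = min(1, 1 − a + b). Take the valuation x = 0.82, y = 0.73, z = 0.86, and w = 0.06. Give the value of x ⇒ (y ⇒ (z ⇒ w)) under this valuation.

z ⇒ w = min(1, 1 − 0.86 + 0.06) = min(1, 0.20) = 0.20
y ⇒ (z ⇒ w) = min(1, 1 − 0.73 + 0.20) = min(1, 0.47) = 0.47
x ⇒ (y ⇒ (z ⇒ w)) = min(1, 1 − 0.82 + 0.47) = min(1, 0.65) = 0.65

0.65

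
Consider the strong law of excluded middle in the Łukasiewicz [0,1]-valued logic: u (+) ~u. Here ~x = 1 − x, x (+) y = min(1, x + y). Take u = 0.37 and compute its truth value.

~u = 1 − 0.37 = 0.63
u (+) ~u = min(1, 0.37 + 0.63) = min(1, 1.00) = 1.00
(As expected: always 1 in Ł∞ since a ⊕ (1−a) = 1.)

1.00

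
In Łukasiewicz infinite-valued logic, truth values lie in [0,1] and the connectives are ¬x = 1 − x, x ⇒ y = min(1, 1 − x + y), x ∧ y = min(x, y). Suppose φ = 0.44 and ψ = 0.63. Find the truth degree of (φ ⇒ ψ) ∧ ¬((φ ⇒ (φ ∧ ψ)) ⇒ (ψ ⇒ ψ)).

0.00

φ ⇒ ψ = min(1, 1 − 0.44 + 0.63) = min(1, 1.19) = 1.00
φ ∧ ψ = min(0.44, 0.63) = 0.44
φ ⇒ (φ ∧ ψ) = min(1, 1 − 0.44 + 0.44) = min(1, 1.00) = 1.00
ψ ⇒ ψ = min(1, 1 − 0.63 + 0.63) = min(1, 1.00) = 1.00
(φ ⇒ (φ ∧ ψ)) ⇒ (ψ ⇒ ψ) = min(1, 1 − 1.00 + 1.00) = min(1, 1.00) = 1.00
¬((φ ⇒ (φ ∧ ψ)) ⇒ (ψ ⇒ ψ)) = 1 − 1.00 = 0.00
(φ ⇒ ψ) ∧ ¬((φ ⇒ (φ ∧ ψ)) ⇒ (ψ ⇒ ψ)) = min(1.00, 0.00) = 0.00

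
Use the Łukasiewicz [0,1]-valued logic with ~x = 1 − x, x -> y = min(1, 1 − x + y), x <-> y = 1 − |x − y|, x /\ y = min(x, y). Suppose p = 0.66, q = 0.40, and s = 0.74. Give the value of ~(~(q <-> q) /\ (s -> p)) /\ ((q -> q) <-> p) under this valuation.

q <-> q = 1 − |0.40 − 0.40| = 1 − 0.00 = 1.00
~(q <-> q) = 1 − 1.00 = 0.00
s -> p = min(1, 1 − 0.74 + 0.66) = min(1, 0.92) = 0.92
~(q <-> q) /\ (s -> p) = min(0.00, 0.92) = 0.00
~(~(q <-> q) /\ (s -> p)) = 1 − 0.00 = 1.00
q -> q = min(1, 1 − 0.40 + 0.40) = min(1, 1.00) = 1.00
(q -> q) <-> p = 1 − |1.00 − 0.66| = 1 − 0.34 = 0.66
~(~(q <-> q) /\ (s -> p)) /\ ((q -> q) <-> p) = min(1.00, 0.66) = 0.66

0.66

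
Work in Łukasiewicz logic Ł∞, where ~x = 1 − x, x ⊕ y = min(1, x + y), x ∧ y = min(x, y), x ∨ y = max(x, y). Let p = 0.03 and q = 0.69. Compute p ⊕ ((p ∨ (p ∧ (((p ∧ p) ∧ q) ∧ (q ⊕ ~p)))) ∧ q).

0.06

p ∧ p = min(0.03, 0.03) = 0.03
(p ∧ p) ∧ q = min(0.03, 0.69) = 0.03
~p = 1 − 0.03 = 0.97
q ⊕ ~p = min(1, 0.69 + 0.97) = min(1, 1.66) = 1.00
((p ∧ p) ∧ q) ∧ (q ⊕ ~p) = min(0.03, 1.00) = 0.03
p ∧ (((p ∧ p) ∧ q) ∧ (q ⊕ ~p)) = min(0.03, 0.03) = 0.03
p ∨ (p ∧ (((p ∧ p) ∧ q) ∧ (q ⊕ ~p))) = max(0.03, 0.03) = 0.03
(p ∨ (p ∧ (((p ∧ p) ∧ q) ∧ (q ⊕ ~p)))) ∧ q = min(0.03, 0.69) = 0.03
p ⊕ ((p ∨ (p ∧ (((p ∧ p) ∧ q) ∧ (q ⊕ ~p)))) ∧ q) = min(1, 0.03 + 0.03) = min(1, 0.06) = 0.06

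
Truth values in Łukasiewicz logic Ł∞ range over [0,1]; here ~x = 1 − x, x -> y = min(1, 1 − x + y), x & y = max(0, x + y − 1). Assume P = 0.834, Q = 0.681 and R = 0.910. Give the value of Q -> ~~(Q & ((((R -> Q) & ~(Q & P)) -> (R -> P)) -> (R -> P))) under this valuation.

R -> Q = min(1, 1 − 0.910 + 0.681) = min(1, 0.771) = 0.771
Q & P = max(0, 0.681 + 0.834 − 1) = max(0, 0.515) = 0.515
~(Q & P) = 1 − 0.515 = 0.485
(R -> Q) & ~(Q & P) = max(0, 0.771 + 0.485 − 1) = max(0, 0.256) = 0.256
R -> P = min(1, 1 − 0.910 + 0.834) = min(1, 0.924) = 0.924
((R -> Q) & ~(Q & P)) -> (R -> P) = min(1, 1 − 0.256 + 0.924) = min(1, 1.668) = 1.000
(((R -> Q) & ~(Q & P)) -> (R -> P)) -> (R -> P) = min(1, 1 − 1.000 + 0.924) = min(1, 0.924) = 0.924
Q & ((((R -> Q) & ~(Q & P)) -> (R -> P)) -> (R -> P)) = max(0, 0.681 + 0.924 − 1) = max(0, 0.605) = 0.605
~(Q & ((((R -> Q) & ~(Q & P)) -> (R -> P)) -> (R -> P))) = 1 − 0.605 = 0.395
~~(Q & ((((R -> Q) & ~(Q & P)) -> (R -> P)) -> (R -> P))) = 1 − 0.395 = 0.605
Q -> ~~(Q & ((((R -> Q) & ~(Q & P)) -> (R -> P)) -> (R -> P))) = min(1, 1 − 0.681 + 0.605) = min(1, 0.924) = 0.924

0.924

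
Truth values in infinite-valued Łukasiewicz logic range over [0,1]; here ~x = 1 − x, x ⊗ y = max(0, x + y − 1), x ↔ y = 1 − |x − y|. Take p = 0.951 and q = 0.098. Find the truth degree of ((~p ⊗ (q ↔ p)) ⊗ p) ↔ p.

0.049

~p = 1 − 0.951 = 0.049
q ↔ p = 1 − |0.098 − 0.951| = 1 − 0.853 = 0.147
~p ⊗ (q ↔ p) = max(0, 0.049 + 0.147 − 1) = max(0, -0.804) = 0.000
(~p ⊗ (q ↔ p)) ⊗ p = max(0, 0.000 + 0.951 − 1) = max(0, -0.049) = 0.000
((~p ⊗ (q ↔ p)) ⊗ p) ↔ p = 1 − |0.000 − 0.951| = 1 − 0.951 = 0.049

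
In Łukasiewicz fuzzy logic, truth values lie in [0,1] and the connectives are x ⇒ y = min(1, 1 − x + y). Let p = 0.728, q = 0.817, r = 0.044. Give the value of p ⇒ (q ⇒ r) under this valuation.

q ⇒ r = min(1, 1 − 0.817 + 0.044) = min(1, 0.227) = 0.227
p ⇒ (q ⇒ r) = min(1, 1 − 0.728 + 0.227) = min(1, 0.499) = 0.499

0.499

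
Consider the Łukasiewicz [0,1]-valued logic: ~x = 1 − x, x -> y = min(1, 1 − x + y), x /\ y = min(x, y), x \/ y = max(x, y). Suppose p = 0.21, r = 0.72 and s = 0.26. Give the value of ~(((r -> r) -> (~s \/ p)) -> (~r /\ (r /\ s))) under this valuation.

r -> r = min(1, 1 − 0.72 + 0.72) = min(1, 1.00) = 1.00
~s = 1 − 0.26 = 0.74
~s \/ p = max(0.74, 0.21) = 0.74
(r -> r) -> (~s \/ p) = min(1, 1 − 1.00 + 0.74) = min(1, 0.74) = 0.74
~r = 1 − 0.72 = 0.28
r /\ s = min(0.72, 0.26) = 0.26
~r /\ (r /\ s) = min(0.28, 0.26) = 0.26
((r -> r) -> (~s \/ p)) -> (~r /\ (r /\ s)) = min(1, 1 − 0.74 + 0.26) = min(1, 0.52) = 0.52
~(((r -> r) -> (~s \/ p)) -> (~r /\ (r /\ s))) = 1 − 0.52 = 0.48

0.48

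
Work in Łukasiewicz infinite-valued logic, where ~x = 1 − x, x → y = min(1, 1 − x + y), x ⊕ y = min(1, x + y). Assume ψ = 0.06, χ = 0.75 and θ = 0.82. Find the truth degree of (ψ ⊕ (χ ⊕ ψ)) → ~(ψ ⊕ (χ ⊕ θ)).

χ ⊕ ψ = min(1, 0.75 + 0.06) = min(1, 0.81) = 0.81
ψ ⊕ (χ ⊕ ψ) = min(1, 0.06 + 0.81) = min(1, 0.87) = 0.87
χ ⊕ θ = min(1, 0.75 + 0.82) = min(1, 1.57) = 1.00
ψ ⊕ (χ ⊕ θ) = min(1, 0.06 + 1.00) = min(1, 1.06) = 1.00
~(ψ ⊕ (χ ⊕ θ)) = 1 − 1.00 = 0.00
(ψ ⊕ (χ ⊕ ψ)) → ~(ψ ⊕ (χ ⊕ θ)) = min(1, 1 − 0.87 + 0.00) = min(1, 0.13) = 0.13

0.13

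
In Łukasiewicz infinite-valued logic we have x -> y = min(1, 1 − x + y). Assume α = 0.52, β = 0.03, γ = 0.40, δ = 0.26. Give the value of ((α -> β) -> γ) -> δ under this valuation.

0.37

α -> β = min(1, 1 − 0.52 + 0.03) = min(1, 0.51) = 0.51
(α -> β) -> γ = min(1, 1 − 0.51 + 0.40) = min(1, 0.89) = 0.89
((α -> β) -> γ) -> δ = min(1, 1 − 0.89 + 0.26) = min(1, 0.37) = 0.37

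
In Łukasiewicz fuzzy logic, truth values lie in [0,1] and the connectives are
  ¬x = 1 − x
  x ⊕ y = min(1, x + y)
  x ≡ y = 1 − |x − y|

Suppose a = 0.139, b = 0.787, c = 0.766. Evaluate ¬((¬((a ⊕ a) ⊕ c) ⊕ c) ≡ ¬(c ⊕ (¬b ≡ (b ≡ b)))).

0.745

a ⊕ a = min(1, 0.139 + 0.139) = min(1, 0.278) = 0.278
(a ⊕ a) ⊕ c = min(1, 0.278 + 0.766) = min(1, 1.044) = 1.000
¬((a ⊕ a) ⊕ c) = 1 − 1.000 = 0.000
¬((a ⊕ a) ⊕ c) ⊕ c = min(1, 0.000 + 0.766) = min(1, 0.766) = 0.766
¬b = 1 − 0.787 = 0.213
b ≡ b = 1 − |0.787 − 0.787| = 1 − 0.000 = 1.000
¬b ≡ (b ≡ b) = 1 − |0.213 − 1.000| = 1 − 0.787 = 0.213
c ⊕ (¬b ≡ (b ≡ b)) = min(1, 0.766 + 0.213) = min(1, 0.979) = 0.979
¬(c ⊕ (¬b ≡ (b ≡ b))) = 1 − 0.979 = 0.021
(¬((a ⊕ a) ⊕ c) ⊕ c) ≡ ¬(c ⊕ (¬b ≡ (b ≡ b))) = 1 − |0.766 − 0.021| = 1 − 0.745 = 0.255
¬((¬((a ⊕ a) ⊕ c) ⊕ c) ≡ ¬(c ⊕ (¬b ≡ (b ≡ b)))) = 1 − 0.255 = 0.745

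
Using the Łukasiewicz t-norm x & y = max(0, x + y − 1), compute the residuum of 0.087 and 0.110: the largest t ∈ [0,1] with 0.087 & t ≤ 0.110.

1.000

The residuum of the Łukasiewicz t-norm gives the supremum: min(1, 1 − 0.087 + 0.110).
1 − 0.087 + 0.110 = 1.023, so t = min(1, 1.023) = 1.000.
Check: 0.087 & 1.000 = max(0, 0.087) = 0.087 ≤ 0.110.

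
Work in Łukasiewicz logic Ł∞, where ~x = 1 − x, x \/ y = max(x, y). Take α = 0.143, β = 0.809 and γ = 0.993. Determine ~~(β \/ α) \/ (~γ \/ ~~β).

β \/ α = max(0.809, 0.143) = 0.809
~(β \/ α) = 1 − 0.809 = 0.191
~~(β \/ α) = 1 − 0.191 = 0.809
~γ = 1 − 0.993 = 0.007
~β = 1 − 0.809 = 0.191
~~β = 1 − 0.191 = 0.809
~γ \/ ~~β = max(0.007, 0.809) = 0.809
~~(β \/ α) \/ (~γ \/ ~~β) = max(0.809, 0.809) = 0.809

0.809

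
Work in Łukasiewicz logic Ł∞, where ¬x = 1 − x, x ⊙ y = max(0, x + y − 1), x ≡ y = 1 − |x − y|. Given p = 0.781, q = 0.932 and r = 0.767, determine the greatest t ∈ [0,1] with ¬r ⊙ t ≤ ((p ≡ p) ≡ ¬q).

0.835

¬r = 1 − 0.767 = 0.233
So the left factor is ¬r = 0.233.
p ≡ p = 1 − |0.781 − 0.781| = 1 − 0.000 = 1.000
¬q = 1 − 0.932 = 0.068
(p ≡ p) ≡ ¬q = 1 − |1.000 − 0.068| = 1 − 0.932 = 0.068
So the right-hand bound is (p ≡ p) ≡ ¬q = 0.068.
The residuum of the Łukasiewicz t-norm gives the supremum: min(1, 1 − 0.233 + 0.068).
1 − 0.233 + 0.068 = 0.835, so t = min(1, 0.835) = 0.835.
Check: 0.233 ⊙ 0.835 = max(0, 0.068) = 0.068 ≤ 0.068.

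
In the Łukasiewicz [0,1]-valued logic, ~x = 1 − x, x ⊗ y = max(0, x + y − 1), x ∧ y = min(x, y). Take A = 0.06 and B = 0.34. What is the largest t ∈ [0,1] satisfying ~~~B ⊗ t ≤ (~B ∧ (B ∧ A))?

0.40

~B = 1 − 0.34 = 0.66
~~B = 1 − 0.66 = 0.34
~~~B = 1 − 0.34 = 0.66
So the left factor is ~~~B = 0.66.
B ∧ A = min(0.34, 0.06) = 0.06
~B ∧ (B ∧ A) = min(0.66, 0.06) = 0.06
So the right-hand bound is ~B ∧ (B ∧ A) = 0.06.
The residuum of the Łukasiewicz t-norm gives the supremum: min(1, 1 − 0.66 + 0.06).
1 − 0.66 + 0.06 = 0.40, so t = min(1, 0.40) = 0.40.
Check: 0.66 ⊗ 0.40 = max(0, 0.06) = 0.06 ≤ 0.06.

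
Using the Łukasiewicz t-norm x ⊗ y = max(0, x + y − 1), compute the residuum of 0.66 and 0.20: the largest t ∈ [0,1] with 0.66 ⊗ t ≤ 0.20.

The residuum of the Łukasiewicz t-norm gives the supremum: min(1, 1 − 0.66 + 0.20).
1 − 0.66 + 0.20 = 0.54, so t = min(1, 0.54) = 0.54.
Check: 0.66 ⊗ 0.54 = max(0, 0.20) = 0.20 ≤ 0.20.

0.54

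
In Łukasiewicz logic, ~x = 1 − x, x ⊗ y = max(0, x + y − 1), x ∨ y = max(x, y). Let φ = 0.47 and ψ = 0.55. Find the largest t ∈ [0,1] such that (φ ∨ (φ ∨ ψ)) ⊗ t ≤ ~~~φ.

φ ∨ ψ = max(0.47, 0.55) = 0.55
φ ∨ (φ ∨ ψ) = max(0.47, 0.55) = 0.55
So the left factor is φ ∨ (φ ∨ ψ) = 0.55.
~φ = 1 − 0.47 = 0.53
~~φ = 1 − 0.53 = 0.47
~~~φ = 1 − 0.47 = 0.53
So the right-hand bound is ~~~φ = 0.53.
The residuum of the Łukasiewicz t-norm gives the supremum: min(1, 1 − 0.55 + 0.53).
1 − 0.55 + 0.53 = 0.98, so t = min(1, 0.98) = 0.98.
Check: 0.55 ⊗ 0.98 = max(0, 0.53) = 0.53 ≤ 0.53.

0.98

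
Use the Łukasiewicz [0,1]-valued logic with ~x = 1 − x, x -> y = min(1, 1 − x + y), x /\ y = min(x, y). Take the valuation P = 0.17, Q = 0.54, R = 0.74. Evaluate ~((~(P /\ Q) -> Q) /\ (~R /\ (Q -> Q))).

0.74

P /\ Q = min(0.17, 0.54) = 0.17
~(P /\ Q) = 1 − 0.17 = 0.83
~(P /\ Q) -> Q = min(1, 1 − 0.83 + 0.54) = min(1, 0.71) = 0.71
~R = 1 − 0.74 = 0.26
Q -> Q = min(1, 1 − 0.54 + 0.54) = min(1, 1.00) = 1.00
~R /\ (Q -> Q) = min(0.26, 1.00) = 0.26
(~(P /\ Q) -> Q) /\ (~R /\ (Q -> Q)) = min(0.71, 0.26) = 0.26
~((~(P /\ Q) -> Q) /\ (~R /\ (Q -> Q))) = 1 − 0.26 = 0.74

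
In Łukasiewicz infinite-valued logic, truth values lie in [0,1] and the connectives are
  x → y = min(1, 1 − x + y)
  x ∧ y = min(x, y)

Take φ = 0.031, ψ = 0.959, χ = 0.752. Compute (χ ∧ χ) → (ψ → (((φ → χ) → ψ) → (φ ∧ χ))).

0.361

χ ∧ χ = min(0.752, 0.752) = 0.752
φ → χ = min(1, 1 − 0.031 + 0.752) = min(1, 1.721) = 1.000
(φ → χ) → ψ = min(1, 1 − 1.000 + 0.959) = min(1, 0.959) = 0.959
φ ∧ χ = min(0.031, 0.752) = 0.031
((φ → χ) → ψ) → (φ ∧ χ) = min(1, 1 − 0.959 + 0.031) = min(1, 0.072) = 0.072
ψ → (((φ → χ) → ψ) → (φ ∧ χ)) = min(1, 1 − 0.959 + 0.072) = min(1, 0.113) = 0.113
(χ ∧ χ) → (ψ → (((φ → χ) → ψ) → (φ ∧ χ))) = min(1, 1 − 0.752 + 0.113) = min(1, 0.361) = 0.361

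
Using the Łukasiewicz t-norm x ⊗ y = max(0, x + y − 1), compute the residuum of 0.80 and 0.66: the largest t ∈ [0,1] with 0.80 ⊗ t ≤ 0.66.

0.86

The residuum of the Łukasiewicz t-norm gives the supremum: min(1, 1 − 0.80 + 0.66).
1 − 0.80 + 0.66 = 0.86, so t = min(1, 0.86) = 0.86.
Check: 0.80 ⊗ 0.86 = max(0, 0.66) = 0.66 ≤ 0.66.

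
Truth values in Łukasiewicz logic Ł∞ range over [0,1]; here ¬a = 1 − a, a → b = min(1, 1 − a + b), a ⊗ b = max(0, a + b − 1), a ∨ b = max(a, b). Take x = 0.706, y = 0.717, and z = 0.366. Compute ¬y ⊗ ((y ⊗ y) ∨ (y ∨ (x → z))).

0.000

¬y = 1 − 0.717 = 0.283
y ⊗ y = max(0, 0.717 + 0.717 − 1) = max(0, 0.434) = 0.434
x → z = min(1, 1 − 0.706 + 0.366) = min(1, 0.660) = 0.660
y ∨ (x → z) = max(0.717, 0.660) = 0.717
(y ⊗ y) ∨ (y ∨ (x → z)) = max(0.434, 0.717) = 0.717
¬y ⊗ ((y ⊗ y) ∨ (y ∨ (x → z))) = max(0, 0.283 + 0.717 − 1) = max(0, 0.000) = 0.000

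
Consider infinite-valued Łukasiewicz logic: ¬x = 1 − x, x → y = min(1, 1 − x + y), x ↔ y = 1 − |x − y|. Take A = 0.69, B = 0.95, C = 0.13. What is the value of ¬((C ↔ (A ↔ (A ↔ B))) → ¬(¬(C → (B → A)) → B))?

A ↔ B = 1 − |0.69 − 0.95| = 1 − 0.26 = 0.74
A ↔ (A ↔ B) = 1 − |0.69 − 0.74| = 1 − 0.05 = 0.95
C ↔ (A ↔ (A ↔ B)) = 1 − |0.13 − 0.95| = 1 − 0.82 = 0.18
B → A = min(1, 1 − 0.95 + 0.69) = min(1, 0.74) = 0.74
C → (B → A) = min(1, 1 − 0.13 + 0.74) = min(1, 1.61) = 1.00
¬(C → (B → A)) = 1 − 1.00 = 0.00
¬(C → (B → A)) → B = min(1, 1 − 0.00 + 0.95) = min(1, 1.95) = 1.00
¬(¬(C → (B → A)) → B) = 1 − 1.00 = 0.00
(C ↔ (A ↔ (A ↔ B))) → ¬(¬(C → (B → A)) → B) = min(1, 1 − 0.18 + 0.00) = min(1, 0.82) = 0.82
¬((C ↔ (A ↔ (A ↔ B))) → ¬(¬(C → (B → A)) → B)) = 1 − 0.82 = 0.18

0.18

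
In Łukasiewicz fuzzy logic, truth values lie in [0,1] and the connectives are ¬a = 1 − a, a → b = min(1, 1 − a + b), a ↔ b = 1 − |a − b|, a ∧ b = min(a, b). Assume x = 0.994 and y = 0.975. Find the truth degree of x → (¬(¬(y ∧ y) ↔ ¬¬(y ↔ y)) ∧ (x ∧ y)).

y ∧ y = min(0.975, 0.975) = 0.975
¬(y ∧ y) = 1 − 0.975 = 0.025
y ↔ y = 1 − |0.975 − 0.975| = 1 − 0.000 = 1.000
¬(y ↔ y) = 1 − 1.000 = 0.000
¬¬(y ↔ y) = 1 − 0.000 = 1.000
¬(y ∧ y) ↔ ¬¬(y ↔ y) = 1 − |0.025 − 1.000| = 1 − 0.975 = 0.025
¬(¬(y ∧ y) ↔ ¬¬(y ↔ y)) = 1 − 0.025 = 0.975
x ∧ y = min(0.994, 0.975) = 0.975
¬(¬(y ∧ y) ↔ ¬¬(y ↔ y)) ∧ (x ∧ y) = min(0.975, 0.975) = 0.975
x → (¬(¬(y ∧ y) ↔ ¬¬(y ↔ y)) ∧ (x ∧ y)) = min(1, 1 − 0.994 + 0.975) = min(1, 0.981) = 0.981

0.981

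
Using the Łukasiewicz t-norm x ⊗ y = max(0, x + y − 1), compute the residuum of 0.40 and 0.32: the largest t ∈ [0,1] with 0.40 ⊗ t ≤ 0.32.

The residuum of the Łukasiewicz t-norm gives the supremum: min(1, 1 − 0.40 + 0.32).
1 − 0.40 + 0.32 = 0.92, so t = min(1, 0.92) = 0.92.
Check: 0.40 ⊗ 0.92 = max(0, 0.32) = 0.32 ≤ 0.32.

0.92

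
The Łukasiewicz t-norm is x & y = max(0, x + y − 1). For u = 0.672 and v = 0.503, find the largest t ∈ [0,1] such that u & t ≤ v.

0.831

The residuum of the Łukasiewicz t-norm gives the supremum: min(1, 1 − 0.672 + 0.503).
1 − 0.672 + 0.503 = 0.831, so t = min(1, 0.831) = 0.831.
Check: 0.672 & 0.831 = max(0, 0.503) = 0.503 ≤ 0.503.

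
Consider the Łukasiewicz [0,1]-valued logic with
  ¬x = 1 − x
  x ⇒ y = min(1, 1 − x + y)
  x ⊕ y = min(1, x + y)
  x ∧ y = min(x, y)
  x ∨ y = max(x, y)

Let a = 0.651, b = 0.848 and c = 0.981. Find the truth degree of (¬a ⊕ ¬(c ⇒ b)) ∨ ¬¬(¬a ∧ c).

0.482

¬a = 1 − 0.651 = 0.349
c ⇒ b = min(1, 1 − 0.981 + 0.848) = min(1, 0.867) = 0.867
¬(c ⇒ b) = 1 − 0.867 = 0.133
¬a ⊕ ¬(c ⇒ b) = min(1, 0.349 + 0.133) = min(1, 0.482) = 0.482
¬a ∧ c = min(0.349, 0.981) = 0.349
¬(¬a ∧ c) = 1 − 0.349 = 0.651
¬¬(¬a ∧ c) = 1 − 0.651 = 0.349
(¬a ⊕ ¬(c ⇒ b)) ∨ ¬¬(¬a ∧ c) = max(0.482, 0.349) = 0.482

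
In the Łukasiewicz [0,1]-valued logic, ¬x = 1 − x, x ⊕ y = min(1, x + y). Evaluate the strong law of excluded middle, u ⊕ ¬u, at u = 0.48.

1.00

¬u = 1 − 0.48 = 0.52
u ⊕ ¬u = min(1, 0.48 + 0.52) = min(1, 1.00) = 1.00
(As expected: always 1 in Ł∞ since a ⊕ (1−a) = 1.)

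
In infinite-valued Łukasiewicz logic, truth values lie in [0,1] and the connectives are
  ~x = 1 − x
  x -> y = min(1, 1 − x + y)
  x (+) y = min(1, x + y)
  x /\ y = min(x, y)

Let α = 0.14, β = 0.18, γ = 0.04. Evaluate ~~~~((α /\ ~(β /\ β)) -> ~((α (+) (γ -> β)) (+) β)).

β /\ β = min(0.18, 0.18) = 0.18
~(β /\ β) = 1 − 0.18 = 0.82
α /\ ~(β /\ β) = min(0.14, 0.82) = 0.14
γ -> β = min(1, 1 − 0.04 + 0.18) = min(1, 1.14) = 1.00
α (+) (γ -> β) = min(1, 0.14 + 1.00) = min(1, 1.14) = 1.00
(α (+) (γ -> β)) (+) β = min(1, 1.00 + 0.18) = min(1, 1.18) = 1.00
~((α (+) (γ -> β)) (+) β) = 1 − 1.00 = 0.00
(α /\ ~(β /\ β)) -> ~((α (+) (γ -> β)) (+) β) = min(1, 1 − 0.14 + 0.00) = min(1, 0.86) = 0.86
~((α /\ ~(β /\ β)) -> ~((α (+) (γ -> β)) (+) β)) = 1 − 0.86 = 0.14
~~((α /\ ~(β /\ β)) -> ~((α (+) (γ -> β)) (+) β)) = 1 − 0.14 = 0.86
~~~((α /\ ~(β /\ β)) -> ~((α (+) (γ -> β)) (+) β)) = 1 − 0.86 = 0.14
~~~~((α /\ ~(β /\ β)) -> ~((α (+) (γ -> β)) (+) β)) = 1 − 0.14 = 0.86

0.86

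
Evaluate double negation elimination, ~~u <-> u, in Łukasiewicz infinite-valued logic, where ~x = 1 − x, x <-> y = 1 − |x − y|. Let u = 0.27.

1.00

~u = 1 − 0.27 = 0.73
~~u = 1 − 0.73 = 0.27
~~u <-> u = 1 − |0.27 − 0.27| = 1 − 0.00 = 1.00
(As expected: always 1 in Ł∞ since negation is involutive.)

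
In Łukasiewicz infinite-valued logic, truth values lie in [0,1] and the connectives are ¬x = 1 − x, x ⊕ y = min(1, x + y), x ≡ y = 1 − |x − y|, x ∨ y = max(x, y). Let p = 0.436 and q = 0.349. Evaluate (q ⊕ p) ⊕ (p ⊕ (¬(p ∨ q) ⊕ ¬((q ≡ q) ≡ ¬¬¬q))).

q ⊕ p = min(1, 0.349 + 0.436) = min(1, 0.785) = 0.785
p ∨ q = max(0.436, 0.349) = 0.436
¬(p ∨ q) = 1 − 0.436 = 0.564
q ≡ q = 1 − |0.349 − 0.349| = 1 − 0.000 = 1.000
¬q = 1 − 0.349 = 0.651
¬¬q = 1 − 0.651 = 0.349
¬¬¬q = 1 − 0.349 = 0.651
(q ≡ q) ≡ ¬¬¬q = 1 − |1.000 − 0.651| = 1 − 0.349 = 0.651
¬((q ≡ q) ≡ ¬¬¬q) = 1 − 0.651 = 0.349
¬(p ∨ q) ⊕ ¬((q ≡ q) ≡ ¬¬¬q) = min(1, 0.564 + 0.349) = min(1, 0.913) = 0.913
p ⊕ (¬(p ∨ q) ⊕ ¬((q ≡ q) ≡ ¬¬¬q)) = min(1, 0.436 + 0.913) = min(1, 1.349) = 1.000
(q ⊕ p) ⊕ (p ⊕ (¬(p ∨ q) ⊕ ¬((q ≡ q) ≡ ¬¬¬q))) = min(1, 0.785 + 1.000) = min(1, 1.785) = 1.000

1.000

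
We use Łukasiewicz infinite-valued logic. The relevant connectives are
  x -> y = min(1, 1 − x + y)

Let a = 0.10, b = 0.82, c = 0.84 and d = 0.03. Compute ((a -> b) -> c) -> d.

a -> b = min(1, 1 − 0.10 + 0.82) = min(1, 1.72) = 1.00
(a -> b) -> c = min(1, 1 − 1.00 + 0.84) = min(1, 0.84) = 0.84
((a -> b) -> c) -> d = min(1, 1 − 0.84 + 0.03) = min(1, 0.19) = 0.19

0.19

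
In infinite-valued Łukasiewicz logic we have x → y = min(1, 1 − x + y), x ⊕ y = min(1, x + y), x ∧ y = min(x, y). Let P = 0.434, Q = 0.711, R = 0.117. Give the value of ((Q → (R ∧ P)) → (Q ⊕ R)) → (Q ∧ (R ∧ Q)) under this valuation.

0.117

R ∧ P = min(0.117, 0.434) = 0.117
Q → (R ∧ P) = min(1, 1 − 0.711 + 0.117) = min(1, 0.406) = 0.406
Q ⊕ R = min(1, 0.711 + 0.117) = min(1, 0.828) = 0.828
(Q → (R ∧ P)) → (Q ⊕ R) = min(1, 1 − 0.406 + 0.828) = min(1, 1.422) = 1.000
R ∧ Q = min(0.117, 0.711) = 0.117
Q ∧ (R ∧ Q) = min(0.711, 0.117) = 0.117
((Q → (R ∧ P)) → (Q ⊕ R)) → (Q ∧ (R ∧ Q)) = min(1, 1 − 1.000 + 0.117) = min(1, 0.117) = 0.117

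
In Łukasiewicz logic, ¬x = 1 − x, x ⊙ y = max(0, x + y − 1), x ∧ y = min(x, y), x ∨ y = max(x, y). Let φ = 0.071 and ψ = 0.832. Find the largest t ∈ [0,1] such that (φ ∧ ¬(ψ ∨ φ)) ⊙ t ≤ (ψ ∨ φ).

ψ ∨ φ = max(0.832, 0.071) = 0.832
¬(ψ ∨ φ) = 1 − 0.832 = 0.168
φ ∧ ¬(ψ ∨ φ) = min(0.071, 0.168) = 0.071
So the left factor is φ ∧ ¬(ψ ∨ φ) = 0.071.
So the right-hand bound is ψ ∨ φ = 0.832.
The residuum of the Łukasiewicz t-norm gives the supremum: min(1, 1 − 0.071 + 0.832).
1 − 0.071 + 0.832 = 1.761, so t = min(1, 1.761) = 1.000.
Check: 0.071 ⊙ 1.000 = max(0, 0.071) = 0.071 ≤ 0.832.

1.000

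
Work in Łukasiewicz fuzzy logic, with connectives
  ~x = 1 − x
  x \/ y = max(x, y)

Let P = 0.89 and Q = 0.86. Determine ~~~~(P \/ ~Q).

~Q = 1 − 0.86 = 0.14
P \/ ~Q = max(0.89, 0.14) = 0.89
~(P \/ ~Q) = 1 − 0.89 = 0.11
~~(P \/ ~Q) = 1 − 0.11 = 0.89
~~~(P \/ ~Q) = 1 − 0.89 = 0.11
~~~~(P \/ ~Q) = 1 − 0.11 = 0.89

0.89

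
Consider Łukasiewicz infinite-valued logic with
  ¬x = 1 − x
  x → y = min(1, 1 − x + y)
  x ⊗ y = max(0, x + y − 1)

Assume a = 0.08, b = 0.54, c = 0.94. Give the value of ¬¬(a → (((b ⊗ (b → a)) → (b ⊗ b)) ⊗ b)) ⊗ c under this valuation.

b → a = min(1, 1 − 0.54 + 0.08) = min(1, 0.54) = 0.54
b ⊗ (b → a) = max(0, 0.54 + 0.54 − 1) = max(0, 0.08) = 0.08
b ⊗ b = max(0, 0.54 + 0.54 − 1) = max(0, 0.08) = 0.08
(b ⊗ (b → a)) → (b ⊗ b) = min(1, 1 − 0.08 + 0.08) = min(1, 1.00) = 1.00
((b ⊗ (b → a)) → (b ⊗ b)) ⊗ b = max(0, 1.00 + 0.54 − 1) = max(0, 0.54) = 0.54
a → (((b ⊗ (b → a)) → (b ⊗ b)) ⊗ b) = min(1, 1 − 0.08 + 0.54) = min(1, 1.46) = 1.00
¬(a → (((b ⊗ (b → a)) → (b ⊗ b)) ⊗ b)) = 1 − 1.00 = 0.00
¬¬(a → (((b ⊗ (b → a)) → (b ⊗ b)) ⊗ b)) = 1 − 0.00 = 1.00
¬¬(a → (((b ⊗ (b → a)) → (b ⊗ b)) ⊗ b)) ⊗ c = max(0, 1.00 + 0.94 − 1) = max(0, 0.94) = 0.94

0.94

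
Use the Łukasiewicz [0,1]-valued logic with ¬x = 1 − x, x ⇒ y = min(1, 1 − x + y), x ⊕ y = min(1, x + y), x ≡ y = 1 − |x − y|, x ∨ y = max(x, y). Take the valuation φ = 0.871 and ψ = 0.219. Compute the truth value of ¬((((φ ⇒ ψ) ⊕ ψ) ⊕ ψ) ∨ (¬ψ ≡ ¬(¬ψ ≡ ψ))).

φ ⇒ ψ = min(1, 1 − 0.871 + 0.219) = min(1, 0.348) = 0.348
(φ ⇒ ψ) ⊕ ψ = min(1, 0.348 + 0.219) = min(1, 0.567) = 0.567
((φ ⇒ ψ) ⊕ ψ) ⊕ ψ = min(1, 0.567 + 0.219) = min(1, 0.786) = 0.786
¬ψ = 1 − 0.219 = 0.781
¬ψ ≡ ψ = 1 − |0.781 − 0.219| = 1 − 0.562 = 0.438
¬(¬ψ ≡ ψ) = 1 − 0.438 = 0.562
¬ψ ≡ ¬(¬ψ ≡ ψ) = 1 − |0.781 − 0.562| = 1 − 0.219 = 0.781
(((φ ⇒ ψ) ⊕ ψ) ⊕ ψ) ∨ (¬ψ ≡ ¬(¬ψ ≡ ψ)) = max(0.786, 0.781) = 0.786
¬((((φ ⇒ ψ) ⊕ ψ) ⊕ ψ) ∨ (¬ψ ≡ ¬(¬ψ ≡ ψ))) = 1 − 0.786 = 0.214

0.214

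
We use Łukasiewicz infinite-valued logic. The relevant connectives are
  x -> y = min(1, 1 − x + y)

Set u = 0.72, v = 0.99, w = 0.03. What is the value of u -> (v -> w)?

v -> w = min(1, 1 − 0.99 + 0.03) = min(1, 0.04) = 0.04
u -> (v -> w) = min(1, 1 − 0.72 + 0.04) = min(1, 0.32) = 0.32

0.32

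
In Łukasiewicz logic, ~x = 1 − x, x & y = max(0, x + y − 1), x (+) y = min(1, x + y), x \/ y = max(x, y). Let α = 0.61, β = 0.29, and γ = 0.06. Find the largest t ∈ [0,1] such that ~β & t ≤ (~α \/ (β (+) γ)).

~β = 1 − 0.29 = 0.71
So the left factor is ~β = 0.71.
~α = 1 − 0.61 = 0.39
β (+) γ = min(1, 0.29 + 0.06) = min(1, 0.35) = 0.35
~α \/ (β (+) γ) = max(0.39, 0.35) = 0.39
So the right-hand bound is ~α \/ (β (+) γ) = 0.39.
The residuum of the Łukasiewicz t-norm gives the supremum: min(1, 1 − 0.71 + 0.39).
1 − 0.71 + 0.39 = 0.68, so t = min(1, 0.68) = 0.68.
Check: 0.71 & 0.68 = max(0, 0.39) = 0.39 ≤ 0.39.

0.68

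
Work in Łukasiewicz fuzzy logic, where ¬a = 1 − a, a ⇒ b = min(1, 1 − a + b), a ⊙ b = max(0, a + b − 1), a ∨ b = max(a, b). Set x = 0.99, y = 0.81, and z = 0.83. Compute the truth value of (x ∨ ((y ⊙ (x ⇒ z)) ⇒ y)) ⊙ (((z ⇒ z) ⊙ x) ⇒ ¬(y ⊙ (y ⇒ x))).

x ⇒ z = min(1, 1 − 0.99 + 0.83) = min(1, 0.84) = 0.84
y ⊙ (x ⇒ z) = max(0, 0.81 + 0.84 − 1) = max(0, 0.65) = 0.65
(y ⊙ (x ⇒ z)) ⇒ y = min(1, 1 − 0.65 + 0.81) = min(1, 1.16) = 1.00
x ∨ ((y ⊙ (x ⇒ z)) ⇒ y) = max(0.99, 1.00) = 1.00
z ⇒ z = min(1, 1 − 0.83 + 0.83) = min(1, 1.00) = 1.00
(z ⇒ z) ⊙ x = max(0, 1.00 + 0.99 − 1) = max(0, 0.99) = 0.99
y ⇒ x = min(1, 1 − 0.81 + 0.99) = min(1, 1.18) = 1.00
y ⊙ (y ⇒ x) = max(0, 0.81 + 1.00 − 1) = max(0, 0.81) = 0.81
¬(y ⊙ (y ⇒ x)) = 1 − 0.81 = 0.19
((z ⇒ z) ⊙ x) ⇒ ¬(y ⊙ (y ⇒ x)) = min(1, 1 − 0.99 + 0.19) = min(1, 0.20) = 0.20
(x ∨ ((y ⊙ (x ⇒ z)) ⇒ y)) ⊙ (((z ⇒ z) ⊙ x) ⇒ ¬(y ⊙ (y ⇒ x))) = max(0, 1.00 + 0.20 − 1) = max(0, 0.20) = 0.20

0.20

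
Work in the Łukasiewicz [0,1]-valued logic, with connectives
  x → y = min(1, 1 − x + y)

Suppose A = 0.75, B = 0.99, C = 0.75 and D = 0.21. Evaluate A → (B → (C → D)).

0.72

C → D = min(1, 1 − 0.75 + 0.21) = min(1, 0.46) = 0.46
B → (C → D) = min(1, 1 − 0.99 + 0.46) = min(1, 0.47) = 0.47
A → (B → (C → D)) = min(1, 1 − 0.75 + 0.47) = min(1, 0.72) = 0.72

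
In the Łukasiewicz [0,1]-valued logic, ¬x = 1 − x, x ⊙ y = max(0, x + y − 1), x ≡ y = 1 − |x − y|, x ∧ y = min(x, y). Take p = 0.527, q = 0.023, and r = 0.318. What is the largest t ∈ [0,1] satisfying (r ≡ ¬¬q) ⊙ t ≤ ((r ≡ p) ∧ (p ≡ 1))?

0.822

¬q = 1 − 0.023 = 0.977
¬¬q = 1 − 0.977 = 0.023
r ≡ ¬¬q = 1 − |0.318 − 0.023| = 1 − 0.295 = 0.705
So the left factor is r ≡ ¬¬q = 0.705.
r ≡ p = 1 − |0.318 − 0.527| = 1 − 0.209 = 0.791
p ≡ 1 = 1 − |0.527 − 1.000| = 1 − 0.473 = 0.527
(r ≡ p) ∧ (p ≡ 1) = min(0.791, 0.527) = 0.527
So the right-hand bound is (r ≡ p) ∧ (p ≡ 1) = 0.527.
The residuum of the Łukasiewicz t-norm gives the supremum: min(1, 1 − 0.705 + 0.527).
1 − 0.705 + 0.527 = 0.822, so t = min(1, 0.822) = 0.822.
Check: 0.705 ⊙ 0.822 = max(0, 0.527) = 0.527 ≤ 0.527.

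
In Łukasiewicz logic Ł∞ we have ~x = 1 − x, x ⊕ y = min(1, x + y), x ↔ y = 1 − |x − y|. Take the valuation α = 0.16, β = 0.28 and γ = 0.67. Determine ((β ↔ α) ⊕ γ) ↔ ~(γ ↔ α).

β ↔ α = 1 − |0.28 − 0.16| = 1 − 0.12 = 0.88
(β ↔ α) ⊕ γ = min(1, 0.88 + 0.67) = min(1, 1.55) = 1.00
γ ↔ α = 1 − |0.67 − 0.16| = 1 − 0.51 = 0.49
~(γ ↔ α) = 1 − 0.49 = 0.51
((β ↔ α) ⊕ γ) ↔ ~(γ ↔ α) = 1 − |1.00 − 0.51| = 1 − 0.49 = 0.51

0.51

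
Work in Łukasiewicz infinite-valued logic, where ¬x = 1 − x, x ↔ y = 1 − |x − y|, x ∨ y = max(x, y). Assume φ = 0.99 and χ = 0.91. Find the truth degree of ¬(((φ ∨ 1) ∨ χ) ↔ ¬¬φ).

φ ∨ 1 = max(0.99, 1.00) = 1.00
(φ ∨ 1) ∨ χ = max(1.00, 0.91) = 1.00
¬φ = 1 − 0.99 = 0.01
¬¬φ = 1 − 0.01 = 0.99
((φ ∨ 1) ∨ χ) ↔ ¬¬φ = 1 − |1.00 − 0.99| = 1 − 0.01 = 0.99
¬(((φ ∨ 1) ∨ χ) ↔ ¬¬φ) = 1 − 0.99 = 0.01

0.01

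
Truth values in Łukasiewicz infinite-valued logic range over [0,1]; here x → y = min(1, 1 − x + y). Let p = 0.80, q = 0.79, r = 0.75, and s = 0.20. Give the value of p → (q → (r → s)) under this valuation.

0.86

r → s = min(1, 1 − 0.75 + 0.20) = min(1, 0.45) = 0.45
q → (r → s) = min(1, 1 − 0.79 + 0.45) = min(1, 0.66) = 0.66
p → (q → (r → s)) = min(1, 1 − 0.80 + 0.66) = min(1, 0.86) = 0.86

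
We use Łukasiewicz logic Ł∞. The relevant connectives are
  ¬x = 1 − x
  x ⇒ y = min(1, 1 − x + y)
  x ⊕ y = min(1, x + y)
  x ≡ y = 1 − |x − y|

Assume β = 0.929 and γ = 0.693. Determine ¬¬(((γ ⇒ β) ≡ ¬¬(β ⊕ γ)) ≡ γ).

γ ⇒ β = min(1, 1 − 0.693 + 0.929) = min(1, 1.236) = 1.000
β ⊕ γ = min(1, 0.929 + 0.693) = min(1, 1.622) = 1.000
¬(β ⊕ γ) = 1 − 1.000 = 0.000
¬¬(β ⊕ γ) = 1 − 0.000 = 1.000
(γ ⇒ β) ≡ ¬¬(β ⊕ γ) = 1 − |1.000 − 1.000| = 1 − 0.000 = 1.000
((γ ⇒ β) ≡ ¬¬(β ⊕ γ)) ≡ γ = 1 − |1.000 − 0.693| = 1 − 0.307 = 0.693
¬(((γ ⇒ β) ≡ ¬¬(β ⊕ γ)) ≡ γ) = 1 − 0.693 = 0.307
¬¬(((γ ⇒ β) ≡ ¬¬(β ⊕ γ)) ≡ γ) = 1 − 0.307 = 0.693

0.693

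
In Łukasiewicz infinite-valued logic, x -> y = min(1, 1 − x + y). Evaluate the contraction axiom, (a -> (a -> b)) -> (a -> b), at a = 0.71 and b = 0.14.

a -> b = min(1, 1 − 0.71 + 0.14) = min(1, 0.43) = 0.43
a -> (a -> b) = min(1, 1 − 0.71 + 0.43) = min(1, 0.72) = 0.72
(a -> (a -> b)) -> (a -> b) = min(1, 1 − 0.72 + 0.43) = min(1, 0.71) = 0.71
(The value 0.71 < 1 shows this instance is not satisfied; fails in Ł∞ (the t-norm is not idempotent).)

0.71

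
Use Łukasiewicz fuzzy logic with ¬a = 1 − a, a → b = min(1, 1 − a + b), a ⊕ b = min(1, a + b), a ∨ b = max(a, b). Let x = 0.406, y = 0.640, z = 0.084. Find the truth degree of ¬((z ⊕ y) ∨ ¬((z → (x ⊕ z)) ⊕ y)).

z ⊕ y = min(1, 0.084 + 0.640) = min(1, 0.724) = 0.724
x ⊕ z = min(1, 0.406 + 0.084) = min(1, 0.490) = 0.490
z → (x ⊕ z) = min(1, 1 − 0.084 + 0.490) = min(1, 1.406) = 1.000
(z → (x ⊕ z)) ⊕ y = min(1, 1.000 + 0.640) = min(1, 1.640) = 1.000
¬((z → (x ⊕ z)) ⊕ y) = 1 − 1.000 = 0.000
(z ⊕ y) ∨ ¬((z → (x ⊕ z)) ⊕ y) = max(0.724, 0.000) = 0.724
¬((z ⊕ y) ∨ ¬((z → (x ⊕ z)) ⊕ y)) = 1 − 0.724 = 0.276

0.276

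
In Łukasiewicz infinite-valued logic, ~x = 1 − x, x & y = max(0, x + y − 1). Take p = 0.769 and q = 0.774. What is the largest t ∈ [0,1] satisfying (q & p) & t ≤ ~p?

0.688

q & p = max(0, 0.774 + 0.769 − 1) = max(0, 0.543) = 0.543
So the left factor is q & p = 0.543.
~p = 1 − 0.769 = 0.231
So the right-hand bound is ~p = 0.231.
The residuum of the Łukasiewicz t-norm gives the supremum: min(1, 1 − 0.543 + 0.231).
1 − 0.543 + 0.231 = 0.688, so t = min(1, 0.688) = 0.688.
Check: 0.543 & 0.688 = max(0, 0.231) = 0.231 ≤ 0.231.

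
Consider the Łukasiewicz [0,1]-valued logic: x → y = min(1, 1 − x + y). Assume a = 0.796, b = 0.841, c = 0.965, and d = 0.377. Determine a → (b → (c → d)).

c → d = min(1, 1 − 0.965 + 0.377) = min(1, 0.412) = 0.412
b → (c → d) = min(1, 1 − 0.841 + 0.412) = min(1, 0.571) = 0.571
a → (b → (c → d)) = min(1, 1 − 0.796 + 0.571) = min(1, 0.775) = 0.775

0.775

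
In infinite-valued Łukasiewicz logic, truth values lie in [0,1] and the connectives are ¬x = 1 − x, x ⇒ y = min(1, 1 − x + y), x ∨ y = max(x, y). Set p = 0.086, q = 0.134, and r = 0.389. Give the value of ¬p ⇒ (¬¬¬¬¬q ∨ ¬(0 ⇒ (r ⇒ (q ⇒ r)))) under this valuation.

0.952

¬p = 1 − 0.086 = 0.914
¬q = 1 − 0.134 = 0.866
¬¬q = 1 − 0.866 = 0.134
¬¬¬q = 1 − 0.134 = 0.866
¬¬¬¬q = 1 − 0.866 = 0.134
¬¬¬¬¬q = 1 − 0.134 = 0.866
q ⇒ r = min(1, 1 − 0.134 + 0.389) = min(1, 1.255) = 1.000
r ⇒ (q ⇒ r) = min(1, 1 − 0.389 + 1.000) = min(1, 1.611) = 1.000
0 ⇒ (r ⇒ (q ⇒ r)) = min(1, 1 − 0.000 + 1.000) = min(1, 2.000) = 1.000
¬(0 ⇒ (r ⇒ (q ⇒ r))) = 1 − 1.000 = 0.000
¬¬¬¬¬q ∨ ¬(0 ⇒ (r ⇒ (q ⇒ r))) = max(0.866, 0.000) = 0.866
¬p ⇒ (¬¬¬¬¬q ∨ ¬(0 ⇒ (r ⇒ (q ⇒ r)))) = min(1, 1 − 0.914 + 0.866) = min(1, 0.952) = 0.952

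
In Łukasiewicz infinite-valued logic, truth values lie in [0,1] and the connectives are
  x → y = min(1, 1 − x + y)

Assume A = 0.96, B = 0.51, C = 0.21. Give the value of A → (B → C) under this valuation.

0.74

B → C = min(1, 1 − 0.51 + 0.21) = min(1, 0.70) = 0.70
A → (B → C) = min(1, 1 − 0.96 + 0.70) = min(1, 0.74) = 0.74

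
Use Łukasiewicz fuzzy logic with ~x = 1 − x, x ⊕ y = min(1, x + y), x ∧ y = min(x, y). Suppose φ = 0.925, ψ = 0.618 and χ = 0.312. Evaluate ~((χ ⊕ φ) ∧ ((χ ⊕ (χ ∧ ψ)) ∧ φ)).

χ ⊕ φ = min(1, 0.312 + 0.925) = min(1, 1.237) = 1.000
χ ∧ ψ = min(0.312, 0.618) = 0.312
χ ⊕ (χ ∧ ψ) = min(1, 0.312 + 0.312) = min(1, 0.624) = 0.624
(χ ⊕ (χ ∧ ψ)) ∧ φ = min(0.624, 0.925) = 0.624
(χ ⊕ φ) ∧ ((χ ⊕ (χ ∧ ψ)) ∧ φ) = min(1.000, 0.624) = 0.624
~((χ ⊕ φ) ∧ ((χ ⊕ (χ ∧ ψ)) ∧ φ)) = 1 − 0.624 = 0.376

0.376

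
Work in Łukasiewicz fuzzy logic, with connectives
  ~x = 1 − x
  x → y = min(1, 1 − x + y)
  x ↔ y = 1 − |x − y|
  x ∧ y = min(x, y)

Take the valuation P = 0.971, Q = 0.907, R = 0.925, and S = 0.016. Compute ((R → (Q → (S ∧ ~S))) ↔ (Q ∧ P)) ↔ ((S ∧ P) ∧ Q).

0.739

~S = 1 − 0.016 = 0.984
S ∧ ~S = min(0.016, 0.984) = 0.016
Q → (S ∧ ~S) = min(1, 1 − 0.907 + 0.016) = min(1, 0.109) = 0.109
R → (Q → (S ∧ ~S)) = min(1, 1 − 0.925 + 0.109) = min(1, 0.184) = 0.184
Q ∧ P = min(0.907, 0.971) = 0.907
(R → (Q → (S ∧ ~S))) ↔ (Q ∧ P) = 1 − |0.184 − 0.907| = 1 − 0.723 = 0.277
S ∧ P = min(0.016, 0.971) = 0.016
(S ∧ P) ∧ Q = min(0.016, 0.907) = 0.016
((R → (Q → (S ∧ ~S))) ↔ (Q ∧ P)) ↔ ((S ∧ P) ∧ Q) = 1 − |0.277 − 0.016| = 1 − 0.261 = 0.739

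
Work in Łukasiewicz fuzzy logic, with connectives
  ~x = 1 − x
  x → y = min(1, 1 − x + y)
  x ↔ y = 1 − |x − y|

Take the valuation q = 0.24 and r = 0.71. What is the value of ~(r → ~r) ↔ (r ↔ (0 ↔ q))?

~r = 1 − 0.71 = 0.29
r → ~r = min(1, 1 − 0.71 + 0.29) = min(1, 0.58) = 0.58
~(r → ~r) = 1 − 0.58 = 0.42
0 ↔ q = 1 − |0.00 − 0.24| = 1 − 0.24 = 0.76
r ↔ (0 ↔ q) = 1 − |0.71 − 0.76| = 1 − 0.05 = 0.95
~(r → ~r) ↔ (r ↔ (0 ↔ q)) = 1 − |0.42 − 0.95| = 1 − 0.53 = 0.47

0.47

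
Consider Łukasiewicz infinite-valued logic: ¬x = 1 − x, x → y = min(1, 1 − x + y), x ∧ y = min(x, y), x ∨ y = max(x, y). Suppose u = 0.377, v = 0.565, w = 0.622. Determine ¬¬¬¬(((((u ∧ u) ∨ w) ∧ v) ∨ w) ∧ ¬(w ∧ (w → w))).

u ∧ u = min(0.377, 0.377) = 0.377
(u ∧ u) ∨ w = max(0.377, 0.622) = 0.622
((u ∧ u) ∨ w) ∧ v = min(0.622, 0.565) = 0.565
(((u ∧ u) ∨ w) ∧ v) ∨ w = max(0.565, 0.622) = 0.622
w → w = min(1, 1 − 0.622 + 0.622) = min(1, 1.000) = 1.000
w ∧ (w → w) = min(0.622, 1.000) = 0.622
¬(w ∧ (w → w)) = 1 − 0.622 = 0.378
((((u ∧ u) ∨ w) ∧ v) ∨ w) ∧ ¬(w ∧ (w → w)) = min(0.622, 0.378) = 0.378
¬(((((u ∧ u) ∨ w) ∧ v) ∨ w) ∧ ¬(w ∧ (w → w))) = 1 − 0.378 = 0.622
¬¬(((((u ∧ u) ∨ w) ∧ v) ∨ w) ∧ ¬(w ∧ (w → w))) = 1 − 0.622 = 0.378
¬¬¬(((((u ∧ u) ∨ w) ∧ v) ∨ w) ∧ ¬(w ∧ (w → w))) = 1 − 0.378 = 0.622
¬¬¬¬(((((u ∧ u) ∨ w) ∧ v) ∨ w) ∧ ¬(w ∧ (w → w))) = 1 − 0.622 = 0.378

0.378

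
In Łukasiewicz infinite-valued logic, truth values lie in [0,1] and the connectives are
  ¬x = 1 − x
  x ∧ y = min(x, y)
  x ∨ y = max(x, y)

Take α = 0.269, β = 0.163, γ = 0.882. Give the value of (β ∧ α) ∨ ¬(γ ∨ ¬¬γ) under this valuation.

0.163

β ∧ α = min(0.163, 0.269) = 0.163
¬γ = 1 − 0.882 = 0.118
¬¬γ = 1 − 0.118 = 0.882
γ ∨ ¬¬γ = max(0.882, 0.882) = 0.882
¬(γ ∨ ¬¬γ) = 1 − 0.882 = 0.118
(β ∧ α) ∨ ¬(γ ∨ ¬¬γ) = max(0.163, 0.118) = 0.163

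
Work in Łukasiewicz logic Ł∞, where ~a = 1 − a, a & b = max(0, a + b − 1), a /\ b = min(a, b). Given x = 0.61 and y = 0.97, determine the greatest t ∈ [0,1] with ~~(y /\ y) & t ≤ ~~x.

y /\ y = min(0.97, 0.97) = 0.97
~(y /\ y) = 1 − 0.97 = 0.03
~~(y /\ y) = 1 − 0.03 = 0.97
So the left factor is ~~(y /\ y) = 0.97.
~x = 1 − 0.61 = 0.39
~~x = 1 − 0.39 = 0.61
So the right-hand bound is ~~x = 0.61.
The residuum of the Łukasiewicz t-norm gives the supremum: min(1, 1 − 0.97 + 0.61).
1 − 0.97 + 0.61 = 0.64, so t = min(1, 0.64) = 0.64.
Check: 0.97 & 0.64 = max(0, 0.61) = 0.61 ≤ 0.61.

0.64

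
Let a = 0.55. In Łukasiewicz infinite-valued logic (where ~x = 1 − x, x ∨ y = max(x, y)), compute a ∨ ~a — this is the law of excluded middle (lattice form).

~a = 1 − 0.55 = 0.45
a ∨ ~a = max(0.55, 0.45) = 0.55
(The value 0.55 < 1 shows this instance is not satisfied; not a Ł∞-tautology — its value is max(a, 1−a).)

0.55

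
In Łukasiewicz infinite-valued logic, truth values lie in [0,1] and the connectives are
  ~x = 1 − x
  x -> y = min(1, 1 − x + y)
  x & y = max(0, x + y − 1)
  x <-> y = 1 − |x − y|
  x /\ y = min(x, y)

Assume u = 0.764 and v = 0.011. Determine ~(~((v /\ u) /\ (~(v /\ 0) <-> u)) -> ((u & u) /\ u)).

0.461

v /\ u = min(0.011, 0.764) = 0.011
v /\ 0 = min(0.011, 0.000) = 0.000
~(v /\ 0) = 1 − 0.000 = 1.000
~(v /\ 0) <-> u = 1 − |1.000 − 0.764| = 1 − 0.236 = 0.764
(v /\ u) /\ (~(v /\ 0) <-> u) = min(0.011, 0.764) = 0.011
~((v /\ u) /\ (~(v /\ 0) <-> u)) = 1 − 0.011 = 0.989
u & u = max(0, 0.764 + 0.764 − 1) = max(0, 0.528) = 0.528
(u & u) /\ u = min(0.528, 0.764) = 0.528
~((v /\ u) /\ (~(v /\ 0) <-> u)) -> ((u & u) /\ u) = min(1, 1 − 0.989 + 0.528) = min(1, 0.539) = 0.539
~(~((v /\ u) /\ (~(v /\ 0) <-> u)) -> ((u & u) /\ u)) = 1 − 0.539 = 0.461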